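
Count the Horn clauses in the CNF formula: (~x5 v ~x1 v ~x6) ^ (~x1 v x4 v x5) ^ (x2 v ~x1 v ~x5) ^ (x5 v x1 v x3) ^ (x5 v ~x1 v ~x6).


A Horn clause has at most one positive literal.
Clause 1: 0 positive lit(s) -> Horn
Clause 2: 2 positive lit(s) -> not Horn
Clause 3: 1 positive lit(s) -> Horn
Clause 4: 3 positive lit(s) -> not Horn
Clause 5: 1 positive lit(s) -> Horn
Total Horn clauses = 3.

3


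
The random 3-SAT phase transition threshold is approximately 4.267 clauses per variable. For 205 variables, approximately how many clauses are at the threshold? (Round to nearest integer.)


The 3-SAT phase transition occurs at approximately 4.267 clauses per variable.
m = 4.267 * 205 = 874.735.
Rounded to nearest integer: 875.

875


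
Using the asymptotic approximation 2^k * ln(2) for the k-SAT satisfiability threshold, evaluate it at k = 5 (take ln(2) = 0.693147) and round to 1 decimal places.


Using the asymptotic formula: threshold ~ 2^k * ln(2).
2^5 = 32.
32 * 0.693147 = 22.2.

22.2


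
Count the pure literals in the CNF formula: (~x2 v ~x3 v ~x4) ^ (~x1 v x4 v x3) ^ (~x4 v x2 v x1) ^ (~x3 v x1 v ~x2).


A pure literal appears in only one polarity across all clauses.
No pure literals found.
Count = 0.

0


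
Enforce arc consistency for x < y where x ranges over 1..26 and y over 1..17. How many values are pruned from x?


For the constraint x < y, x needs a supporting value in y's domain.
x can be at most 16 (one less than y's maximum).
Valid x values from domain: 16 out of 26.
Pruned = 26 - 16 = 10.

10


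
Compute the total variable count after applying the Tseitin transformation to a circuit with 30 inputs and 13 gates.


The Tseitin transformation introduces one auxiliary variable per gate.
Total variables = inputs + gates = 30 + 13 = 43.

43


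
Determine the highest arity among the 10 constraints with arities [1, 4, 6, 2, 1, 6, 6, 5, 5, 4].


The arities are: 1, 4, 6, 2, 1, 6, 6, 5, 5, 4.
Scan for the maximum value.
Maximum arity = 6.

6


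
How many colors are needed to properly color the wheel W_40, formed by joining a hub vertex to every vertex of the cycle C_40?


W_40 consists of the cycle C_40 together with a hub vertex adjacent to every cycle vertex.
The cycle C_40 needs 2 colors (even cycle -> 2).
The hub is adjacent to every cycle vertex, so it must receive a new color distinct from all of them.
Chromatic number = 2 + 1 = 3.

3


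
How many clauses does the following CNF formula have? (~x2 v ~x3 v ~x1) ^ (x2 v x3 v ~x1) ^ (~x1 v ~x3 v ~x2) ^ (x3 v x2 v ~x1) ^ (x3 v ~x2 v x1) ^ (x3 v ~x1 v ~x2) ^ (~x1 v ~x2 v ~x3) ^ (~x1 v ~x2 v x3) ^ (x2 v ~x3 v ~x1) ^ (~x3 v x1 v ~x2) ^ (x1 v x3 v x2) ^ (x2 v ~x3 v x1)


Each group enclosed in parentheses joined by ^ is one clause.
Counting the conjuncts: 12 clauses.

12


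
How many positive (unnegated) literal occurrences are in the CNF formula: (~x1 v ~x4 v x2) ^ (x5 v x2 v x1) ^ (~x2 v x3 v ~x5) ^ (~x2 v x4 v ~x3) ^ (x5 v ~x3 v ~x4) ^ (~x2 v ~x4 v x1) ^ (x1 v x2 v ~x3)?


Scan each clause for unnegated literals.
Clause 1: 1 positive; Clause 2: 3 positive; Clause 3: 1 positive; Clause 4: 1 positive; Clause 5: 1 positive; Clause 6: 1 positive; Clause 7: 2 positive.
Total positive literal occurrences = 10.

10


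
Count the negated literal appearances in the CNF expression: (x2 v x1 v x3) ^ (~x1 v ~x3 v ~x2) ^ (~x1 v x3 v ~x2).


Scan each clause for negated literals.
Clause 1: 0 negative; Clause 2: 3 negative; Clause 3: 2 negative.
Total negative literal occurrences = 5.

5


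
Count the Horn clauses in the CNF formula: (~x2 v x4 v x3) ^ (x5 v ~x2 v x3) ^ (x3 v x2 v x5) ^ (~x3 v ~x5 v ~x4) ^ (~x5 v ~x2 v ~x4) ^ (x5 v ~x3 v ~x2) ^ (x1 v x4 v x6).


A Horn clause has at most one positive literal.
Clause 1: 2 positive lit(s) -> not Horn
Clause 2: 2 positive lit(s) -> not Horn
Clause 3: 3 positive lit(s) -> not Horn
Clause 4: 0 positive lit(s) -> Horn
Clause 5: 0 positive lit(s) -> Horn
Clause 6: 1 positive lit(s) -> Horn
Clause 7: 3 positive lit(s) -> not Horn
Total Horn clauses = 3.

3


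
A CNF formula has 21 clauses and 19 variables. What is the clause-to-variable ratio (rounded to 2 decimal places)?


Clause-to-variable ratio = clauses / variables.
21 / 19 = 1.11.

1.11


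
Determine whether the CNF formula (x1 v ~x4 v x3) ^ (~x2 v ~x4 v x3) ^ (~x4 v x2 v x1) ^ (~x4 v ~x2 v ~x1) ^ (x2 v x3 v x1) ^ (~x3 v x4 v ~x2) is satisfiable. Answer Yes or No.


Check all 16 possible truth assignments.
Number of satisfying assignments found: 8.
The formula is satisfiable.

Yes


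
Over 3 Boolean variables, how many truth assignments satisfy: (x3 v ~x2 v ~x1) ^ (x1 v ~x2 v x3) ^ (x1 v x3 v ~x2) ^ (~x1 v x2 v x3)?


Enumerate all 8 truth assignments over 3 variables.
Test each against every clause.
Satisfying assignments found: 5.

5


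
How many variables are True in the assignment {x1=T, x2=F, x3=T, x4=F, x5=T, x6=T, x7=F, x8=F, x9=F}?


The weight is the number of variables assigned True.
True variables: x1, x3, x5, x6.
Weight = 4.

4


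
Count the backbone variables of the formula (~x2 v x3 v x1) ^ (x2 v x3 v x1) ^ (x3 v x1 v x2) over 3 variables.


Find all satisfying assignments: 6 model(s).
Check which variables have the same value in every model.
No variable is fixed across all models.
Backbone size = 0.

0


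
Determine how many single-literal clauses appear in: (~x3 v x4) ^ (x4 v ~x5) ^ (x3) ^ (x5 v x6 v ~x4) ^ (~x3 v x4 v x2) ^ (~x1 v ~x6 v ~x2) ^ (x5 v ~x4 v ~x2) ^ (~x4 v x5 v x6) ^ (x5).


A unit clause contains exactly one literal.
Unit clauses found: (x3), (x5).
Count = 2.

2


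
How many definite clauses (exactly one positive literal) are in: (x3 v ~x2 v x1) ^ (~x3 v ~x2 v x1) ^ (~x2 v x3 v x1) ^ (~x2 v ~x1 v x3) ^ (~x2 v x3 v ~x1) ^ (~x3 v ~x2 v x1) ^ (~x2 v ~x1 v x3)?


A definite clause has exactly one positive literal.
Clause 1: 2 positive -> not definite
Clause 2: 1 positive -> definite
Clause 3: 2 positive -> not definite
Clause 4: 1 positive -> definite
Clause 5: 1 positive -> definite
Clause 6: 1 positive -> definite
Clause 7: 1 positive -> definite
Definite clause count = 5.

5


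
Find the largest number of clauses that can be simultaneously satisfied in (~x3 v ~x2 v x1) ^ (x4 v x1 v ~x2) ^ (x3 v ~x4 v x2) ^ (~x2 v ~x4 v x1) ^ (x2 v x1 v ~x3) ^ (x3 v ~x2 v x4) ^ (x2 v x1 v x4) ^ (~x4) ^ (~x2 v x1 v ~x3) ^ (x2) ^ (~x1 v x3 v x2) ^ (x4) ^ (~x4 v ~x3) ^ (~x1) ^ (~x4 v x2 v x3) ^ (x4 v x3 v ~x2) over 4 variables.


Enumerate all 16 truth assignments.
For each, count how many of the 16 clauses are satisfied.
The formula is not fully satisfiable, so the maximum is below 16.
Maximum simultaneously satisfiable clauses = 14.

14


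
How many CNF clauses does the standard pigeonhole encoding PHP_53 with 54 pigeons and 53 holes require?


The PHP encoding has two parts:
1) At-least-one-hole clauses: 54 (one per pigeon, each with 53 literals).
2) At-most-one-pigeon-per-hole clauses: 53 holes * C(54,2) = 53 * 1431 = 75843.
Total clauses = 54 + 75843 = 75897.

75897


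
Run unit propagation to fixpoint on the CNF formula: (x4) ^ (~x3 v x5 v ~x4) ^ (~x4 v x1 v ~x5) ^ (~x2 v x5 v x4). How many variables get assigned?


Unit propagation repeatedly assigns the literal in any unit clause, then simplifies.
Assignments in order: x4 = T.
No further unit clauses remain.
Total variables assigned = 1.

1


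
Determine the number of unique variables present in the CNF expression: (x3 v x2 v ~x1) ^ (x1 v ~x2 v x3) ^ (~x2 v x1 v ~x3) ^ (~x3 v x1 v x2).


Identify each distinct variable in the formula.
Variables found: x1, x2, x3.
Total distinct variables = 3.

3


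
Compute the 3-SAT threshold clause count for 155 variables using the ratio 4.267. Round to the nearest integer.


The 3-SAT phase transition occurs at approximately 4.267 clauses per variable.
m = 4.267 * 155 = 661.385.
Rounded to nearest integer: 661.

661


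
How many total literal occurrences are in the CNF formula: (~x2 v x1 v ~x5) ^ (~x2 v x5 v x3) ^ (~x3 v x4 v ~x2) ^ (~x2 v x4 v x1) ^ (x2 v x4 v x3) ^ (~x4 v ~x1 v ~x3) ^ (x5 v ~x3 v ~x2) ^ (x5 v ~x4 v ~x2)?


Clause lengths: 3, 3, 3, 3, 3, 3, 3, 3.
Sum = 3 + 3 + 3 + 3 + 3 + 3 + 3 + 3 = 24.

24


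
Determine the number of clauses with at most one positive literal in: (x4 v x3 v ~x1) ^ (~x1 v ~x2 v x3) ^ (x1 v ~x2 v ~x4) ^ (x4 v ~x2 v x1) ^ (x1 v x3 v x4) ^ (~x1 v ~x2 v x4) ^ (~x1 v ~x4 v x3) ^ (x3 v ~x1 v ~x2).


A Horn clause has at most one positive literal.
Clause 1: 2 positive lit(s) -> not Horn
Clause 2: 1 positive lit(s) -> Horn
Clause 3: 1 positive lit(s) -> Horn
Clause 4: 2 positive lit(s) -> not Horn
Clause 5: 3 positive lit(s) -> not Horn
Clause 6: 1 positive lit(s) -> Horn
Clause 7: 1 positive lit(s) -> Horn
Clause 8: 1 positive lit(s) -> Horn
Total Horn clauses = 5.

5


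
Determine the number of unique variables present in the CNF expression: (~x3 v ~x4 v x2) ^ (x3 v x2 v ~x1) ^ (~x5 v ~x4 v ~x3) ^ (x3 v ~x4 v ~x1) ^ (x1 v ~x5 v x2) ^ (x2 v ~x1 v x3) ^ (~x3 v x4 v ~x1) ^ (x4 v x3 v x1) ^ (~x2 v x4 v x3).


Identify each distinct variable in the formula.
Variables found: x1, x2, x3, x4, x5.
Total distinct variables = 5.

5


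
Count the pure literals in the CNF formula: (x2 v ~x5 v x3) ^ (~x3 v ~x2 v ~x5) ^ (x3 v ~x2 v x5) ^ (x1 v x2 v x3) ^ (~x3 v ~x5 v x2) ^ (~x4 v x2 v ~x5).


A pure literal appears in only one polarity across all clauses.
Pure literals: x1 (positive only), x4 (negative only).
Count = 2.

2


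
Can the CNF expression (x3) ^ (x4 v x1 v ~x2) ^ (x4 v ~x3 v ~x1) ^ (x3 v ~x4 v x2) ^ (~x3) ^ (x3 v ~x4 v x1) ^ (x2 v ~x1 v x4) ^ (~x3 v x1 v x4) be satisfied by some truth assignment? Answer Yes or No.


Check all 16 possible truth assignments.
Number of satisfying assignments found: 0.
The formula is unsatisfiable.

No


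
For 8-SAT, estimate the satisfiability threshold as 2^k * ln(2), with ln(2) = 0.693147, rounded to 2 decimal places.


Using the asymptotic formula: threshold ~ 2^k * ln(2).
2^8 = 256.
256 * 0.693147 = 177.45.

177.45


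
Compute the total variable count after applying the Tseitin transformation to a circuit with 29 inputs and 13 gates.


The Tseitin transformation introduces one auxiliary variable per gate.
Total variables = inputs + gates = 29 + 13 = 42.

42


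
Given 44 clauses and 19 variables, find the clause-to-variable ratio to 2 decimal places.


Clause-to-variable ratio = clauses / variables.
44 / 19 = 2.32.

2.32


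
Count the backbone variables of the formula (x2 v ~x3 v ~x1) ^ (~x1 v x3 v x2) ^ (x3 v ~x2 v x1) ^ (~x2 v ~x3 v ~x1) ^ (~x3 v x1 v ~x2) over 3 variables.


Find all satisfying assignments: 3 model(s).
Check which variables have the same value in every model.
No variable is fixed across all models.
Backbone size = 0.

0


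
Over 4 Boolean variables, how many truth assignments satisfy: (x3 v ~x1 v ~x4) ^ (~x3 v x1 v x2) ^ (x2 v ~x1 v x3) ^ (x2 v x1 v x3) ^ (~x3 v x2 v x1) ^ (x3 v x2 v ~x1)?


Enumerate all 16 truth assignments over 4 variables.
Test each against every clause.
Satisfying assignments found: 9.

9


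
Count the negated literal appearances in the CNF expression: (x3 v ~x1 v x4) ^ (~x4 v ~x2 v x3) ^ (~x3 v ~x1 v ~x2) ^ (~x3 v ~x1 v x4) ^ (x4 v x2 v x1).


Scan each clause for negated literals.
Clause 1: 1 negative; Clause 2: 2 negative; Clause 3: 3 negative; Clause 4: 2 negative; Clause 5: 0 negative.
Total negative literal occurrences = 8.

8


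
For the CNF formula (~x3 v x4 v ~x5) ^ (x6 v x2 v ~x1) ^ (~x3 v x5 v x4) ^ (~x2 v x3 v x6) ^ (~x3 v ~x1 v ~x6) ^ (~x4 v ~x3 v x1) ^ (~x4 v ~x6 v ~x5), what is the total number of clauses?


Each group enclosed in parentheses joined by ^ is one clause.
Counting the conjuncts: 7 clauses.

7


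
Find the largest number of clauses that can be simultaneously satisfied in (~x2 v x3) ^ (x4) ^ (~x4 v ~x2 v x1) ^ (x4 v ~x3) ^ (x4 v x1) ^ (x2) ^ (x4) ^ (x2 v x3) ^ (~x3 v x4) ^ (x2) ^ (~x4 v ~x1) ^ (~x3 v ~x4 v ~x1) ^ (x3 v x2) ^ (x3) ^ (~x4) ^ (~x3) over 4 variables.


Enumerate all 16 truth assignments.
For each, count how many of the 16 clauses are satisfied.
The formula is not fully satisfiable, so the maximum is below 16.
Maximum simultaneously satisfiable clauses = 13.

13


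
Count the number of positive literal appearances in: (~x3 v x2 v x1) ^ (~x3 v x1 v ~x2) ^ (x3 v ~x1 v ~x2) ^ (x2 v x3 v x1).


Scan each clause for unnegated literals.
Clause 1: 2 positive; Clause 2: 1 positive; Clause 3: 1 positive; Clause 4: 3 positive.
Total positive literal occurrences = 7.

7


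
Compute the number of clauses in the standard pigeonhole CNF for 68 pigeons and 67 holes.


The PHP encoding has two parts:
1) At-least-one-hole clauses: 68 (one per pigeon, each with 67 literals).
2) At-most-one-pigeon-per-hole clauses: 67 holes * C(68,2) = 67 * 2278 = 152626.
Total clauses = 68 + 152626 = 152694.

152694


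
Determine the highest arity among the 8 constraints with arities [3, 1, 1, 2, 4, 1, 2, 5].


The arities are: 3, 1, 1, 2, 4, 1, 2, 5.
Scan for the maximum value.
Maximum arity = 5.

5


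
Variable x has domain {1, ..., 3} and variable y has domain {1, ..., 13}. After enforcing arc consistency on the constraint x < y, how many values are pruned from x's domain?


For the constraint x < y, x needs a supporting value in y's domain.
x can be at most 12 (one less than y's maximum).
Valid x values from domain: 3 out of 3.
Pruned = 3 - 3 = 0.

0


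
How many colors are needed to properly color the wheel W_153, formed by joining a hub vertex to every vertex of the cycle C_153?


W_153 consists of the cycle C_153 together with a hub vertex adjacent to every cycle vertex.
The cycle C_153 needs 3 colors (odd cycle -> 3).
The hub is adjacent to every cycle vertex, so it must receive a new color distinct from all of them.
Chromatic number = 3 + 1 = 4.

4


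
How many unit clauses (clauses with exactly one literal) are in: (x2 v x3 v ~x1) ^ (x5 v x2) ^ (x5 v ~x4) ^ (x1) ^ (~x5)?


A unit clause contains exactly one literal.
Unit clauses found: (x1), (~x5).
Count = 2.

2


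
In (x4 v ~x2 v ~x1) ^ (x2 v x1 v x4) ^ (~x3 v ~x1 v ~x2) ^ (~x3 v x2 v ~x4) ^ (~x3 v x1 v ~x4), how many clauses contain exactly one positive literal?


A definite clause has exactly one positive literal.
Clause 1: 1 positive -> definite
Clause 2: 3 positive -> not definite
Clause 3: 0 positive -> not definite
Clause 4: 1 positive -> definite
Clause 5: 1 positive -> definite
Definite clause count = 3.

3


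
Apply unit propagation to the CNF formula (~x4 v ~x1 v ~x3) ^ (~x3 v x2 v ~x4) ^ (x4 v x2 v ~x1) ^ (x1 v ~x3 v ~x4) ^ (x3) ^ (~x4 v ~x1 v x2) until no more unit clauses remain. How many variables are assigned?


Unit propagation repeatedly assigns the literal in any unit clause, then simplifies.
Assignments in order: x3 = T.
No further unit clauses remain.
Total variables assigned = 1.

1


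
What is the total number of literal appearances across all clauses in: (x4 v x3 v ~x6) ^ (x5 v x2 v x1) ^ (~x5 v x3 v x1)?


Clause lengths: 3, 3, 3.
Sum = 3 + 3 + 3 = 9.

9


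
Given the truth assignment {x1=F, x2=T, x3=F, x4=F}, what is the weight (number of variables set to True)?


The weight is the number of variables assigned True.
True variables: x2.
Weight = 1.

1


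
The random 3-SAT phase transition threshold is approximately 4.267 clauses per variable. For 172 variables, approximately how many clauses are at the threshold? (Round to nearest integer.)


The 3-SAT phase transition occurs at approximately 4.267 clauses per variable.
m = 4.267 * 172 = 733.924.
Rounded to nearest integer: 734.

734


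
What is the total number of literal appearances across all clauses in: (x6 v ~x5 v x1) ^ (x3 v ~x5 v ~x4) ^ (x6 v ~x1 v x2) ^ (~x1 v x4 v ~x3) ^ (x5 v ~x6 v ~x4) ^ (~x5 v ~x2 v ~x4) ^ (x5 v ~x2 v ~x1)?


Clause lengths: 3, 3, 3, 3, 3, 3, 3.
Sum = 3 + 3 + 3 + 3 + 3 + 3 + 3 = 21.

21


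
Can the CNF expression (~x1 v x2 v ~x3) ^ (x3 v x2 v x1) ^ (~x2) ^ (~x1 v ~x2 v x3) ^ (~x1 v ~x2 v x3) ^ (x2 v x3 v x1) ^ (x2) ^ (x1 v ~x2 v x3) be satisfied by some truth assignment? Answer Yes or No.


Check all 8 possible truth assignments.
Number of satisfying assignments found: 0.
The formula is unsatisfiable.

No


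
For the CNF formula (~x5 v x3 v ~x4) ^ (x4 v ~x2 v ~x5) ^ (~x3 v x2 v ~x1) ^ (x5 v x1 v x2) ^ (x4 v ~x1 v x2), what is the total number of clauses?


Each group enclosed in parentheses joined by ^ is one clause.
Counting the conjuncts: 5 clauses.

5


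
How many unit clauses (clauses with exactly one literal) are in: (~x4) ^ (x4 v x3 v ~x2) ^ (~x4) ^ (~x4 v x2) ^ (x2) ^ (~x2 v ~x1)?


A unit clause contains exactly one literal.
Unit clauses found: (~x4), (~x4), (x2).
Count = 3.

3


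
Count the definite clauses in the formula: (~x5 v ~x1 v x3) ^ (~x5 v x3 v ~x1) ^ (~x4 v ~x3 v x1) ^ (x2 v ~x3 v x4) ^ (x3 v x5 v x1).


A definite clause has exactly one positive literal.
Clause 1: 1 positive -> definite
Clause 2: 1 positive -> definite
Clause 3: 1 positive -> definite
Clause 4: 2 positive -> not definite
Clause 5: 3 positive -> not definite
Definite clause count = 3.

3


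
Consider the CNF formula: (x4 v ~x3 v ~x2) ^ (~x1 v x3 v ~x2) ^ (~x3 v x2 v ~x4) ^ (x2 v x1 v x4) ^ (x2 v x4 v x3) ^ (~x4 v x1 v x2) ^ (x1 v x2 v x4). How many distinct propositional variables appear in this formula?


Identify each distinct variable in the formula.
Variables found: x1, x2, x3, x4.
Total distinct variables = 4.

4


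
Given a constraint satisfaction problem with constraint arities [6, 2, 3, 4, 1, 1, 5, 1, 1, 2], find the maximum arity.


The arities are: 6, 2, 3, 4, 1, 1, 5, 1, 1, 2.
Scan for the maximum value.
Maximum arity = 6.

6


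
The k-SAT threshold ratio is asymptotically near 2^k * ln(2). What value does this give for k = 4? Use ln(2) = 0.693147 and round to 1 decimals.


Using the asymptotic formula: threshold ~ 2^k * ln(2).
2^4 = 16.
16 * 0.693147 = 11.1.

11.1


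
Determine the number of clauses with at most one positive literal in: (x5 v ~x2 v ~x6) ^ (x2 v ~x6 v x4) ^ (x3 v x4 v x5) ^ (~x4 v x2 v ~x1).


A Horn clause has at most one positive literal.
Clause 1: 1 positive lit(s) -> Horn
Clause 2: 2 positive lit(s) -> not Horn
Clause 3: 3 positive lit(s) -> not Horn
Clause 4: 1 positive lit(s) -> Horn
Total Horn clauses = 2.

2


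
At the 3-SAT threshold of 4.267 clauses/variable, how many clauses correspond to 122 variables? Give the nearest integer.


The 3-SAT phase transition occurs at approximately 4.267 clauses per variable.
m = 4.267 * 122 = 520.574.
Rounded to nearest integer: 521.

521


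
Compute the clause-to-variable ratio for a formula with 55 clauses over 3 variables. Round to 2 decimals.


Clause-to-variable ratio = clauses / variables.
55 / 3 = 18.33.

18.33


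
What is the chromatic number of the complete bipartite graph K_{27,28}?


K_{27,28} is bipartite by definition: the two parts are independent sets, with every edge crossing between them.
Color all vertices in one part with color 1 and all vertices in the other part with color 2.
Since the graph has at least one edge, one color does not suffice.
Chromatic number = 2.

2


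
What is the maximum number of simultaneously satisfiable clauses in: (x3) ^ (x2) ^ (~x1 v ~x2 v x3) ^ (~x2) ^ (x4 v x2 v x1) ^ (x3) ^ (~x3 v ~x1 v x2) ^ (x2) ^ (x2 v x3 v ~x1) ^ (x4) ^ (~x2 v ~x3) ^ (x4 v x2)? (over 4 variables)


Enumerate all 16 truth assignments.
For each, count how many of the 12 clauses are satisfied.
The formula is not fully satisfiable, so the maximum is below 12.
Maximum simultaneously satisfiable clauses = 10.

10


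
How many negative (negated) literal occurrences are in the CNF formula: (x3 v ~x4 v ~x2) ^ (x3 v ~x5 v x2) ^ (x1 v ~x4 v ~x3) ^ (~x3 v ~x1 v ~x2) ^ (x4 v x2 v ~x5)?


Scan each clause for negated literals.
Clause 1: 2 negative; Clause 2: 1 negative; Clause 3: 2 negative; Clause 4: 3 negative; Clause 5: 1 negative.
Total negative literal occurrences = 9.

9


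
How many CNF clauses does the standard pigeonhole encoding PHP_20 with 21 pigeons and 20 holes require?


The PHP encoding has two parts:
1) At-least-one-hole clauses: 21 (one per pigeon, each with 20 literals).
2) At-most-one-pigeon-per-hole clauses: 20 holes * C(21,2) = 20 * 210 = 4200.
Total clauses = 21 + 4200 = 4221.

4221


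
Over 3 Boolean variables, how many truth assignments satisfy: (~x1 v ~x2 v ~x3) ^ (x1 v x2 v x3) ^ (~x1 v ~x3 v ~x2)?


Enumerate all 8 truth assignments over 3 variables.
Test each against every clause.
Satisfying assignments found: 6.

6


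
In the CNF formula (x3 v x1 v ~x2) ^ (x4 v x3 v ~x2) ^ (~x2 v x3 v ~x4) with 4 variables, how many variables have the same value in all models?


Find all satisfying assignments: 12 model(s).
Check which variables have the same value in every model.
No variable is fixed across all models.
Backbone size = 0.

0


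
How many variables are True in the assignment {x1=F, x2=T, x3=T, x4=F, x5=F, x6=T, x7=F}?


The weight is the number of variables assigned True.
True variables: x2, x3, x6.
Weight = 3.

3


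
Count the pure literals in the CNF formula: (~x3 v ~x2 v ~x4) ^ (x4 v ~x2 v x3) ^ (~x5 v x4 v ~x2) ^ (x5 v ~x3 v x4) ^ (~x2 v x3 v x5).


A pure literal appears in only one polarity across all clauses.
Pure literals: x2 (negative only).
Count = 1.

1


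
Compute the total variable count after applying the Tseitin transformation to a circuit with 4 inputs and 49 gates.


The Tseitin transformation introduces one auxiliary variable per gate.
Total variables = inputs + gates = 4 + 49 = 53.

53


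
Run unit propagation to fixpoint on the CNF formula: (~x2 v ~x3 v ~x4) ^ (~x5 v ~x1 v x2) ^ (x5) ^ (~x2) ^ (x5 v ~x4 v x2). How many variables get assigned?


Unit propagation repeatedly assigns the literal in any unit clause, then simplifies.
Assignments in order: x5 = T, x2 = F, x1 = F.
No further unit clauses remain.
Total variables assigned = 3.

3


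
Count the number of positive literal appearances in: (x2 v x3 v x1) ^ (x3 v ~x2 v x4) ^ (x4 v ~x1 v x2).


Scan each clause for unnegated literals.
Clause 1: 3 positive; Clause 2: 2 positive; Clause 3: 2 positive.
Total positive literal occurrences = 7.

7


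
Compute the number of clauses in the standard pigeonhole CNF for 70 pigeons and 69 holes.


The PHP encoding has two parts:
1) At-least-one-hole clauses: 70 (one per pigeon, each with 69 literals).
2) At-most-one-pigeon-per-hole clauses: 69 holes * C(70,2) = 69 * 2415 = 166635.
Total clauses = 70 + 166635 = 166705.

166705


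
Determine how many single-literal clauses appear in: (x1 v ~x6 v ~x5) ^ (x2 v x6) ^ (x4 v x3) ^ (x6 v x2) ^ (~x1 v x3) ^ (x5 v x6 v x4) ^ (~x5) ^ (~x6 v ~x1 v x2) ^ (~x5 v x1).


A unit clause contains exactly one literal.
Unit clauses found: (~x5).
Count = 1.

1


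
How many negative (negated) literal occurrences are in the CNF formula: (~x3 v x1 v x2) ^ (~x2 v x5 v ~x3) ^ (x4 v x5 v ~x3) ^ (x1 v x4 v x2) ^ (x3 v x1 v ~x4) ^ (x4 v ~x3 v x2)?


Scan each clause for negated literals.
Clause 1: 1 negative; Clause 2: 2 negative; Clause 3: 1 negative; Clause 4: 0 negative; Clause 5: 1 negative; Clause 6: 1 negative.
Total negative literal occurrences = 6.

6


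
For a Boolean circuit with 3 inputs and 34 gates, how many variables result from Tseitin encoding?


The Tseitin transformation introduces one auxiliary variable per gate.
Total variables = inputs + gates = 3 + 34 = 37.

37


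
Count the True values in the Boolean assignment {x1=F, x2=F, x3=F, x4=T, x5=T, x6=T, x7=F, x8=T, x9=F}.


The weight is the number of variables assigned True.
True variables: x4, x5, x6, x8.
Weight = 4.

4


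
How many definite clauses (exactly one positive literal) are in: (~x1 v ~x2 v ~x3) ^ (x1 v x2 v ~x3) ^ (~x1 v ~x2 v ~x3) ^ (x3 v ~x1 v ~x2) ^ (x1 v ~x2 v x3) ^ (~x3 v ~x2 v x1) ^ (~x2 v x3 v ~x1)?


A definite clause has exactly one positive literal.
Clause 1: 0 positive -> not definite
Clause 2: 2 positive -> not definite
Clause 3: 0 positive -> not definite
Clause 4: 1 positive -> definite
Clause 5: 2 positive -> not definite
Clause 6: 1 positive -> definite
Clause 7: 1 positive -> definite
Definite clause count = 3.

3


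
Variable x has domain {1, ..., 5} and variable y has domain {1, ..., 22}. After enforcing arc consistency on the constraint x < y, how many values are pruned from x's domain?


For the constraint x < y, x needs a supporting value in y's domain.
x can be at most 21 (one less than y's maximum).
Valid x values from domain: 5 out of 5.
Pruned = 5 - 5 = 0.

0


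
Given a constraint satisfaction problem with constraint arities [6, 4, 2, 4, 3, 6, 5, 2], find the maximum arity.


The arities are: 6, 4, 2, 4, 3, 6, 5, 2.
Scan for the maximum value.
Maximum arity = 6.

6


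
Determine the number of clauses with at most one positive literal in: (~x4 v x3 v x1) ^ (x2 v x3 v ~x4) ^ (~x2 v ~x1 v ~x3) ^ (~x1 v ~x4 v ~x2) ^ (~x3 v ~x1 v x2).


A Horn clause has at most one positive literal.
Clause 1: 2 positive lit(s) -> not Horn
Clause 2: 2 positive lit(s) -> not Horn
Clause 3: 0 positive lit(s) -> Horn
Clause 4: 0 positive lit(s) -> Horn
Clause 5: 1 positive lit(s) -> Horn
Total Horn clauses = 3.

3


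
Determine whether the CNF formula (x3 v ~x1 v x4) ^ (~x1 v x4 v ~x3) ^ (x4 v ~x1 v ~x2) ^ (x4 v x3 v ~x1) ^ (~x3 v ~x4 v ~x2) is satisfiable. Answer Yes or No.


Check all 16 possible truth assignments.
Number of satisfying assignments found: 10.
The formula is satisfiable.

Yes


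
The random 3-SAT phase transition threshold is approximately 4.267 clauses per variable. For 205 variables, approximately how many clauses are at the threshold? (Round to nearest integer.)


The 3-SAT phase transition occurs at approximately 4.267 clauses per variable.
m = 4.267 * 205 = 874.735.
Rounded to nearest integer: 875.

875


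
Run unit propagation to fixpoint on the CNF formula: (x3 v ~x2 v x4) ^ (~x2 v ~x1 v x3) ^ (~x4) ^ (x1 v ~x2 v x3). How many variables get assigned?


Unit propagation repeatedly assigns the literal in any unit clause, then simplifies.
Assignments in order: x4 = F.
No further unit clauses remain.
Total variables assigned = 1.

1


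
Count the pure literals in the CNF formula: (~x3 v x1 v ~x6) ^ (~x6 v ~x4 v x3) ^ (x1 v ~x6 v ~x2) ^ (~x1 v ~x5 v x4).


A pure literal appears in only one polarity across all clauses.
Pure literals: x2 (negative only), x5 (negative only), x6 (negative only).
Count = 3.

3


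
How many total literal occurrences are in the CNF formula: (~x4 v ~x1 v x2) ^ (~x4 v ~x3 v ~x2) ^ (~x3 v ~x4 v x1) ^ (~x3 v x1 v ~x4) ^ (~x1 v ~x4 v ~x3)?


Clause lengths: 3, 3, 3, 3, 3.
Sum = 3 + 3 + 3 + 3 + 3 = 15.

15


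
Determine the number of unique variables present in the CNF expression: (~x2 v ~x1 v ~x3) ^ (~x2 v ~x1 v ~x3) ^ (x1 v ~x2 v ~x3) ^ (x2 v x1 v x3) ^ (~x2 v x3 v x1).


Identify each distinct variable in the formula.
Variables found: x1, x2, x3.
Total distinct variables = 3.

3


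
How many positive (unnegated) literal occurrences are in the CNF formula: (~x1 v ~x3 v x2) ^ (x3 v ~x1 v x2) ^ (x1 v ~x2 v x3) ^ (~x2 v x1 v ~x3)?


Scan each clause for unnegated literals.
Clause 1: 1 positive; Clause 2: 2 positive; Clause 3: 2 positive; Clause 4: 1 positive.
Total positive literal occurrences = 6.

6


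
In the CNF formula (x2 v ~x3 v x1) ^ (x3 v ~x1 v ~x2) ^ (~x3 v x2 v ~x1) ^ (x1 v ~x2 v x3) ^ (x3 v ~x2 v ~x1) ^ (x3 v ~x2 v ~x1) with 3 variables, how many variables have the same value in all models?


Find all satisfying assignments: 4 model(s).
Check which variables have the same value in every model.
No variable is fixed across all models.
Backbone size = 0.

0


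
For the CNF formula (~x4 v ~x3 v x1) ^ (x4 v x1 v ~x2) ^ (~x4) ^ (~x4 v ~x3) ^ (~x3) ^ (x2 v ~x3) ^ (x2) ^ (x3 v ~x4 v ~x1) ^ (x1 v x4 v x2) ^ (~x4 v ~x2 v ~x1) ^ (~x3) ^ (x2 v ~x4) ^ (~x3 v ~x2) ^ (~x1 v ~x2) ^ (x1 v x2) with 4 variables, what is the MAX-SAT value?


Enumerate all 16 truth assignments.
For each, count how many of the 15 clauses are satisfied.
The formula is not fully satisfiable, so the maximum is below 15.
Maximum simultaneously satisfiable clauses = 14.

14


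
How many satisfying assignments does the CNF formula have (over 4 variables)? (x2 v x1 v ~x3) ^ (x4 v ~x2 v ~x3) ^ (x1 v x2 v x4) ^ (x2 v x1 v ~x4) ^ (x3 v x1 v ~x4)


Enumerate all 16 truth assignments over 4 variables.
Test each against every clause.
Satisfying assignments found: 9.

9


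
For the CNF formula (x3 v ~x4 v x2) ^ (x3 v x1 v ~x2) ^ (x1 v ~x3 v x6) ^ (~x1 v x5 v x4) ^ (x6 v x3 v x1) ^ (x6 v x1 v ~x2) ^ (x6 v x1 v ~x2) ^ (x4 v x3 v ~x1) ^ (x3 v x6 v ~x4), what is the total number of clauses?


Each group enclosed in parentheses joined by ^ is one clause.
Counting the conjuncts: 9 clauses.

9


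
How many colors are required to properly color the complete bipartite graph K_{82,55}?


K_{82,55} is bipartite by definition: the two parts are independent sets, with every edge crossing between them.
Color all vertices in one part with color 1 and all vertices in the other part with color 2.
Since the graph has at least one edge, one color does not suffice.
Chromatic number = 2.

2


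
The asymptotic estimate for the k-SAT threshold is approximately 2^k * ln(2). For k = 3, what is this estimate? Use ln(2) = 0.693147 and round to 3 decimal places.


Using the asymptotic formula: threshold ~ 2^k * ln(2).
2^3 = 8.
8 * 0.693147 = 5.545.

5.545


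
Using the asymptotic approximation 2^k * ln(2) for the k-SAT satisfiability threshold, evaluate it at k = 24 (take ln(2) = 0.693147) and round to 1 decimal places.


Using the asymptotic formula: threshold ~ 2^k * ln(2).
2^24 = 16777216.
16777216 * 0.693147 = 11629076.9.

11629076.9


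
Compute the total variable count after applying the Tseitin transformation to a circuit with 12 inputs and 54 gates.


The Tseitin transformation introduces one auxiliary variable per gate.
Total variables = inputs + gates = 12 + 54 = 66.

66


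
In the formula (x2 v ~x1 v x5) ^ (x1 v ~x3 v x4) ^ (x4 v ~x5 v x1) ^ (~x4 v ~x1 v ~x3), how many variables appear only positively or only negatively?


A pure literal appears in only one polarity across all clauses.
Pure literals: x2 (positive only), x3 (negative only).
Count = 2.

2


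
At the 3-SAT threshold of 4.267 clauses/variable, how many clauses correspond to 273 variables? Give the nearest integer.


The 3-SAT phase transition occurs at approximately 4.267 clauses per variable.
m = 4.267 * 273 = 1164.891.
Rounded to nearest integer: 1165.

1165


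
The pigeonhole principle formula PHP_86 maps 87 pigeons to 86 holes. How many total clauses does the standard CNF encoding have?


The PHP encoding has two parts:
1) At-least-one-hole clauses: 87 (one per pigeon, each with 86 literals).
2) At-most-one-pigeon-per-hole clauses: 86 holes * C(87,2) = 86 * 3741 = 321726.
Total clauses = 87 + 321726 = 321813.

321813


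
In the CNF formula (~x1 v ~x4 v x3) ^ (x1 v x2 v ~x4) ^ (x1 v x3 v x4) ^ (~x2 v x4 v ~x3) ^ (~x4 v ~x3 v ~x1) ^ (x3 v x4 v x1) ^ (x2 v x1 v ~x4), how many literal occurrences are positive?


Scan each clause for unnegated literals.
Clause 1: 1 positive; Clause 2: 2 positive; Clause 3: 3 positive; Clause 4: 1 positive; Clause 5: 0 positive; Clause 6: 3 positive; Clause 7: 2 positive.
Total positive literal occurrences = 12.

12


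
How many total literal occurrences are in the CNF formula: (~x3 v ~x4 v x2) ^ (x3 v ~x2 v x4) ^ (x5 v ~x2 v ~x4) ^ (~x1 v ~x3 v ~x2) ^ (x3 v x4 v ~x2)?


Clause lengths: 3, 3, 3, 3, 3.
Sum = 3 + 3 + 3 + 3 + 3 = 15.

15


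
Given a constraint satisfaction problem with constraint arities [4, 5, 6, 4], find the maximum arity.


The arities are: 4, 5, 6, 4.
Scan for the maximum value.
Maximum arity = 6.

6


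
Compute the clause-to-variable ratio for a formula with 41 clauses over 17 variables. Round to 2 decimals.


Clause-to-variable ratio = clauses / variables.
41 / 17 = 2.41.

2.41


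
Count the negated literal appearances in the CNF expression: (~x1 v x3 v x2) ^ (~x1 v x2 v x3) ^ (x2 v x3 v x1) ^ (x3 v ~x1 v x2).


Scan each clause for negated literals.
Clause 1: 1 negative; Clause 2: 1 negative; Clause 3: 0 negative; Clause 4: 1 negative.
Total negative literal occurrences = 3.

3


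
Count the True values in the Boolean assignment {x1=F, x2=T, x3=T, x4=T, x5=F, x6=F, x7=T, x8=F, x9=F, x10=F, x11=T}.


The weight is the number of variables assigned True.
True variables: x2, x3, x4, x7, x11.
Weight = 5.

5


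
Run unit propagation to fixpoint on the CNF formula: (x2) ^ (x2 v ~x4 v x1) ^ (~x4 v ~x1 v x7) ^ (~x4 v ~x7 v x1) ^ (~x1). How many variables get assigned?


Unit propagation repeatedly assigns the literal in any unit clause, then simplifies.
Assignments in order: x2 = T, x1 = F.
No further unit clauses remain.
Total variables assigned = 2.

2


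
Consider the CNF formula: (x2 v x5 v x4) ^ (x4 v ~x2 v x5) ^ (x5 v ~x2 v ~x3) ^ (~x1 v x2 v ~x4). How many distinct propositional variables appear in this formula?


Identify each distinct variable in the formula.
Variables found: x1, x2, x3, x4, x5.
Total distinct variables = 5.

5


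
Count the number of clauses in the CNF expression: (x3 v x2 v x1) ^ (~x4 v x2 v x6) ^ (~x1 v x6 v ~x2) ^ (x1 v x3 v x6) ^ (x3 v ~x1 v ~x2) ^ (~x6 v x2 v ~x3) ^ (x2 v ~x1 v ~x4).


Each group enclosed in parentheses joined by ^ is one clause.
Counting the conjuncts: 7 clauses.

7


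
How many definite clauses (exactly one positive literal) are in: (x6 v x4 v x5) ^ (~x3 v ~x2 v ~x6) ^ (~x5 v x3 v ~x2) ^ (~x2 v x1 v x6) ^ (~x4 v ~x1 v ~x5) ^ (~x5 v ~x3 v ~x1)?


A definite clause has exactly one positive literal.
Clause 1: 3 positive -> not definite
Clause 2: 0 positive -> not definite
Clause 3: 1 positive -> definite
Clause 4: 2 positive -> not definite
Clause 5: 0 positive -> not definite
Clause 6: 0 positive -> not definite
Definite clause count = 1.

1


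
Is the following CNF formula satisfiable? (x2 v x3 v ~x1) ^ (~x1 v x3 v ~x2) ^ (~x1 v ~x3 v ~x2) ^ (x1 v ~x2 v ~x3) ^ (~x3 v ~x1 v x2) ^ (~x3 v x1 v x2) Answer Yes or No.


Check all 8 possible truth assignments.
Number of satisfying assignments found: 2.
The formula is satisfiable.

Yes


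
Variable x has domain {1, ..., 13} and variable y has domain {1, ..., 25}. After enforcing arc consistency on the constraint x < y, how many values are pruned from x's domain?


For the constraint x < y, x needs a supporting value in y's domain.
x can be at most 24 (one less than y's maximum).
Valid x values from domain: 13 out of 13.
Pruned = 13 - 13 = 0.

0


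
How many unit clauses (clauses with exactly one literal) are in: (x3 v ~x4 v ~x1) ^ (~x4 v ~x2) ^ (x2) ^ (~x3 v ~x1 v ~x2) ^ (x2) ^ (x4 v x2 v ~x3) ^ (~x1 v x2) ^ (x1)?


A unit clause contains exactly one literal.
Unit clauses found: (x2), (x2), (x1).
Count = 3.

3


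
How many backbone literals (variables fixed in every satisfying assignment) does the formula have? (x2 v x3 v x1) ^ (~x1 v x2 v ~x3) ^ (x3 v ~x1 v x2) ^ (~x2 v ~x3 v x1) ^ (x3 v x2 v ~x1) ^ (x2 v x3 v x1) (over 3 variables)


Find all satisfying assignments: 4 model(s).
Check which variables have the same value in every model.
No variable is fixed across all models.
Backbone size = 0.

0


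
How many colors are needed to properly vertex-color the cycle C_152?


A cycle on an even number of vertices is bipartite: alternate two colors around the cycle.
Since 152 is even, two colors suffice, and at least two are needed because the graph has edges.
Chromatic number = 2.

2


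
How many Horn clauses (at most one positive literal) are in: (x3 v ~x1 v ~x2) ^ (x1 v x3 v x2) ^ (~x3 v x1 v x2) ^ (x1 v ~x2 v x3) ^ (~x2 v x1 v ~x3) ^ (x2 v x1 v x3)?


A Horn clause has at most one positive literal.
Clause 1: 1 positive lit(s) -> Horn
Clause 2: 3 positive lit(s) -> not Horn
Clause 3: 2 positive lit(s) -> not Horn
Clause 4: 2 positive lit(s) -> not Horn
Clause 5: 1 positive lit(s) -> Horn
Clause 6: 3 positive lit(s) -> not Horn
Total Horn clauses = 2.

2


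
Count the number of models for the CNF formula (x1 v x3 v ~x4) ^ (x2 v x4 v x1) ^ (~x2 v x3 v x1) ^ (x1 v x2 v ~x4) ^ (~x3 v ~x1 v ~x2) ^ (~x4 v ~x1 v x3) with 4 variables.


Enumerate all 16 truth assignments over 4 variables.
Test each against every clause.
Satisfying assignments found: 6.

6


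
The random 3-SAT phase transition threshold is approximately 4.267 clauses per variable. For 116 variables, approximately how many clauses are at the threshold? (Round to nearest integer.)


The 3-SAT phase transition occurs at approximately 4.267 clauses per variable.
m = 4.267 * 116 = 494.972.
Rounded to nearest integer: 495.

495


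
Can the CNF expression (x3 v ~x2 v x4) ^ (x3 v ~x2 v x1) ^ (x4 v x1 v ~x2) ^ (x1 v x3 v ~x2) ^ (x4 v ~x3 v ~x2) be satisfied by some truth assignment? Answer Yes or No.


Check all 16 possible truth assignments.
Number of satisfying assignments found: 11.
The formula is satisfiable.

Yes


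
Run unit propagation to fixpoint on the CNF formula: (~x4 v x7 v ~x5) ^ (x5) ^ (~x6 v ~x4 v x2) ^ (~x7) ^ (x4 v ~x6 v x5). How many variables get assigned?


Unit propagation repeatedly assigns the literal in any unit clause, then simplifies.
Assignments in order: x5 = T, x7 = F, x4 = F.
No further unit clauses remain.
Total variables assigned = 3.

3


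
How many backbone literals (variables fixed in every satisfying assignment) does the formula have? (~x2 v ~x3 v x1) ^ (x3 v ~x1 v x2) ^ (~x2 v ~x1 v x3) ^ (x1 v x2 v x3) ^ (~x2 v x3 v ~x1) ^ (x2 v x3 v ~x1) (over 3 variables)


Find all satisfying assignments: 4 model(s).
Check which variables have the same value in every model.
No variable is fixed across all models.
Backbone size = 0.

0


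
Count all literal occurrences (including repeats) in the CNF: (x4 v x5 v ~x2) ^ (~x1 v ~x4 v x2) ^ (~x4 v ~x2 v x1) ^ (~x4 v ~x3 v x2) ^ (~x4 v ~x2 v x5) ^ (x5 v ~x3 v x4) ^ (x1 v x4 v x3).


Clause lengths: 3, 3, 3, 3, 3, 3, 3.
Sum = 3 + 3 + 3 + 3 + 3 + 3 + 3 = 21.

21


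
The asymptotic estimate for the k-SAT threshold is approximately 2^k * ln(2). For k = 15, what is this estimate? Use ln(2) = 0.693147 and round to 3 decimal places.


Using the asymptotic formula: threshold ~ 2^k * ln(2).
2^15 = 32768.
32768 * 0.693147 = 22713.041.

22713.041


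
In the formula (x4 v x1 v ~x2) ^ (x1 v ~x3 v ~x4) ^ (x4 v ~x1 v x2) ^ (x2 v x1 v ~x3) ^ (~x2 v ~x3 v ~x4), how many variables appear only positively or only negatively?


A pure literal appears in only one polarity across all clauses.
Pure literals: x3 (negative only).
Count = 1.

1


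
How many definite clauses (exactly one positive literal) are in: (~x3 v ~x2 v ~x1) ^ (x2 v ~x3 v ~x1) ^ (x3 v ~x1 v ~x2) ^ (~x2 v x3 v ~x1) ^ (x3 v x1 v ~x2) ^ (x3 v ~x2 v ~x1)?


A definite clause has exactly one positive literal.
Clause 1: 0 positive -> not definite
Clause 2: 1 positive -> definite
Clause 3: 1 positive -> definite
Clause 4: 1 positive -> definite
Clause 5: 2 positive -> not definite
Clause 6: 1 positive -> definite
Definite clause count = 4.

4


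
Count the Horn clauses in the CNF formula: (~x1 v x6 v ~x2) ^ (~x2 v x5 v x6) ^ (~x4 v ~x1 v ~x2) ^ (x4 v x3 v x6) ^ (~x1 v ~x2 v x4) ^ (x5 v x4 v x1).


A Horn clause has at most one positive literal.
Clause 1: 1 positive lit(s) -> Horn
Clause 2: 2 positive lit(s) -> not Horn
Clause 3: 0 positive lit(s) -> Horn
Clause 4: 3 positive lit(s) -> not Horn
Clause 5: 1 positive lit(s) -> Horn
Clause 6: 3 positive lit(s) -> not Horn
Total Horn clauses = 3.

3


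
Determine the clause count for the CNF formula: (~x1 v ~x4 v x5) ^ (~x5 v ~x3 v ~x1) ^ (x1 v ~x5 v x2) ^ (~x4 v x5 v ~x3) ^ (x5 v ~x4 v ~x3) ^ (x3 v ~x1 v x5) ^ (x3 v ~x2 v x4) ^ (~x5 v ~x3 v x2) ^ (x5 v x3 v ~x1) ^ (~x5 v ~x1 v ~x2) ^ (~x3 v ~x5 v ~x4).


Each group enclosed in parentheses joined by ^ is one clause.
Counting the conjuncts: 11 clauses.

11
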